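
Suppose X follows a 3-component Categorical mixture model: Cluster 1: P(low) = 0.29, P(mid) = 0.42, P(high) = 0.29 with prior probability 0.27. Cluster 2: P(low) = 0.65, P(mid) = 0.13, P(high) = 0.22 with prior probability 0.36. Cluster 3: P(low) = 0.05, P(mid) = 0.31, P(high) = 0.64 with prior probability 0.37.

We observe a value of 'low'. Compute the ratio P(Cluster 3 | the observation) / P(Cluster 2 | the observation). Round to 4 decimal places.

0.0791

Since P(k|x) ∝ π_k f_k(x), the posterior odds are π_i f_i(x) / (π_j f_j(x)).
Evaluate each component's likelihood at the observed value:
  p_1 = 0.29
  p_2 = 0.65
  p_3 = 0.05
Odds = (0.37/0.36) × (0.05/0.65) = 1.02778 × 0.0769231 ≈ 0.0791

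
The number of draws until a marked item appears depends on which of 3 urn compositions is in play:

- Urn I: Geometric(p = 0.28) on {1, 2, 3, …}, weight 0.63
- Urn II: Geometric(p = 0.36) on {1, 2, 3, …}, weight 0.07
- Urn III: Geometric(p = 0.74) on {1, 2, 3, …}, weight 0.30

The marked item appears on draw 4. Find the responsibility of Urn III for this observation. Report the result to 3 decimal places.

P(component k | x) = π_k·f_k(x) / marginal(x), where marginal(x) = Σ_j π_j·f_j(x).
Component likelihoods at x = 4:
  f_I = 0.104509
  f_II = 0.0943718
  f_III = 0.0130062
Weight by the priors:
  π_I·f_I = 0.63 × 0.104509 = 0.0658409
  π_II·f_II = 0.07 × 0.0943718 = 0.00660603
  π_III·f_III = 0.30 × 0.0130062 = 0.00390187
Evidence: 0.0658409 + 0.00660603 + 0.00390187 = 0.0763488
P(Urn III | x) ≈ 0.051

0.051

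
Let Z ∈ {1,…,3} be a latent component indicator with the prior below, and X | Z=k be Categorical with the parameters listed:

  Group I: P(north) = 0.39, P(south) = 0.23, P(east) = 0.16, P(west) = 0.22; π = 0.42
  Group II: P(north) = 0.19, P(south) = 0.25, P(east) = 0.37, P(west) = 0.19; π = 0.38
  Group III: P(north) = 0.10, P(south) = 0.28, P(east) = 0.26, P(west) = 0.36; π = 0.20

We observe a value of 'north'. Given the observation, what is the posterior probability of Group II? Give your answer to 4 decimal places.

The responsibility of component k is P(Z=k) f_k(x) divided by Σ_j P(Z=j) f_j(x).
Component likelihoods at x = 'north':
  f_I = P(north | comp) = 0.39
  f_II = P(north | comp) = 0.19
  f_III = P(north | comp) = 0.10
Multiply by the mixture weights:
  P(Z=I)·f_I = 0.42 × 0.39 = 0.1638
  P(Z=II)·f_II = 0.38 × 0.19 = 0.0722
  P(Z=III)·f_III = 0.20 × 0.1 = 0.02
Sum: 0.1638 + 0.0722 + 0.02 = 0.256
P(Group II | the observation) = 0.0722 / 0.256 ≈ 0.2820

0.2820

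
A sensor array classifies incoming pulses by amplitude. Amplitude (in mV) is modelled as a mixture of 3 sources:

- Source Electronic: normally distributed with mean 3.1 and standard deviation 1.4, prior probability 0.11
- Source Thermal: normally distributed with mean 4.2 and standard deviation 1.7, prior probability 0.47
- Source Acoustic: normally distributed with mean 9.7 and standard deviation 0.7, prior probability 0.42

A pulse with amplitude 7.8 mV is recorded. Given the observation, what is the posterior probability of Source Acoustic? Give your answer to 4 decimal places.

0.3371

P(component k | x) = w_k·f_k(x) / marginal(x), where marginal(x) = Σ_j w_j·f_j(x).
Component likelihoods at x = 7.8 mV:
  L_Electronic = 0.00101729
  L_Thermal = 0.0249276
  L_Acoustic = 0.0143223
Multiply by the mixture weights:
  w_Electronic·L_Electronic = 0.11 × 0.00101729 = 0.000111902
  w_Thermal·L_Thermal = 0.47 × 0.0249276 = 0.011716
  w_Acoustic·L_Acoustic = 0.42 × 0.0143223 = 0.00601537
Normaliser: 0.000111902 + 0.011716 + 0.00601537 = 0.0178432
P(Source Acoustic | the observation) ≈ 0.3371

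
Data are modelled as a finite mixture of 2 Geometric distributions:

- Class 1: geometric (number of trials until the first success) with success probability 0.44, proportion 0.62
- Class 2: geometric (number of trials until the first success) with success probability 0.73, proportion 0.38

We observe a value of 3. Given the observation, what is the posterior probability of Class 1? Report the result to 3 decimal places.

Apply Bayes' rule: the posterior for each component is proportional to its prior times its likelihood at x.
Geometric probabilities:
  f_1 = 0.44·(1−0.44)^2 = 0.44·0.3136 = 0.137984
  f_2 = 0.73·(1−0.73)^2 = 0.73·0.0729 = 0.053217
Weight by the priors:
  π_1·f_1 = 0.62 × 0.137984 = 0.0855501
  π_2·f_2 = 0.38 × 0.053217 = 0.0202225
Sum: 0.0855501 + 0.0202225 = 0.105773
P(Class 1 | 3) = 0.0855501 / 0.105773 ≈ 0.809

0.809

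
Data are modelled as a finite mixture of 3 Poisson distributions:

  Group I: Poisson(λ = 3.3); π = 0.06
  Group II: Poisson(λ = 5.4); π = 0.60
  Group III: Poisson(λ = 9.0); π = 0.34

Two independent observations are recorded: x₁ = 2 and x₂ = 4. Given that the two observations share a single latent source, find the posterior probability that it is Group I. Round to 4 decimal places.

Apply Bayes' rule: the posterior for each component is proportional to its prior times its likelihood at x.
Since both observations come from the same component, the likelihood for component k is f_k(x₁)·f_k(x₂).
  L_I = [0.200829] × [0.182252] = 0.0366015
  L_II = [0.0658518] × [0.16002] = 0.0105376
  L_III = [0.0049981] × [0.0337372] = 0.000168622
Weight by the priors:
  π_I·L_I = 0.06 × 0.0366015 = 0.00219609
  π_II·L_II = 0.60 × 0.0105376 = 0.00632255
  π_III·L_III = 0.34 × 0.000168622 = 5.73313e-05
Denominator: 0.00219609 + 0.00632255 + 5.73313e-05 = 0.00857597
Responsibility of Group I: 0.00219609 / 0.00857597 ≈ 0.2561

0.2561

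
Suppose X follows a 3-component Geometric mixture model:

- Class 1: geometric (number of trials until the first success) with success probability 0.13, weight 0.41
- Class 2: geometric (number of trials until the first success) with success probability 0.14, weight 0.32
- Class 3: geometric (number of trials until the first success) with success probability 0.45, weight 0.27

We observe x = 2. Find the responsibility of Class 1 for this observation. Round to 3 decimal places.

0.306

By Bayes' theorem, P(k | x) = π_k f_k(x) / Σ_j π_j f_j(x).
Component likelihoods at x = 2:
  f_1 = 0.13·(1−0.13)^1 = 0.13·0.87 = 0.1131
  f_2 = 0.14·(1−0.14)^1 = 0.14·0.86 = 0.1204
  f_3 = 0.45·(1−0.45)^1 = 0.45·0.55 = 0.2475
Prior × likelihood for each component:
  π_1·f_1 = 0.41 × 0.1131 = 0.046371
  π_2·f_2 = 0.32 × 0.1204 = 0.038528
  π_3·f_3 = 0.27 × 0.2475 = 0.066825
Denominator: 0.046371 + 0.038528 + 0.066825 = 0.151724
So the posterior for Class 1 is 0.046371 / 0.151724 ≈ 0.306.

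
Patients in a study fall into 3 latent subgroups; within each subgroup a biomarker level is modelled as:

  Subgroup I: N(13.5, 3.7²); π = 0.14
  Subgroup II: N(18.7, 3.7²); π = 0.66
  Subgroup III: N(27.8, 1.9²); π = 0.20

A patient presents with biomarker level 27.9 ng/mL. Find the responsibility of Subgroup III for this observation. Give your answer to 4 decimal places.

Posterior ∝ prior × likelihood, so P(k | x) ∝ w_k f_k(x); normalise over all components.
Evaluate each component's likelihood at the observed value:
  f_I = (1/(3.7·√(2π)))·exp(−(27.9−13.5)²/(2·3.7²)) = 0.107822·exp(-7.57341) = 5.54138e-05
  f_II = (1/(3.7·√(2π)))·exp(−(27.9−18.7)²/(2·3.7²)) = 0.107822·exp(-3.09131) = 0.00489971
  f_III = (1/(1.9·√(2π)))·exp(−(27.9−27.8)²/(2·1.9²)) = 0.209970·exp(-0.00139) = 0.209679
Multiply by the mixture weights:
  w_I·f_I = 0.14 × 5.54138e-05 = 7.75793e-06
  w_II·f_II = 0.66 × 0.00489971 = 0.00323381
  w_III·f_III = 0.20 × 0.209679 = 0.0419358
Marginal: 7.75793e-06 + 0.00323381 + 0.0419358 = 0.0451774
P(Subgroup III | the observation) ≈ 0.9282

0.9282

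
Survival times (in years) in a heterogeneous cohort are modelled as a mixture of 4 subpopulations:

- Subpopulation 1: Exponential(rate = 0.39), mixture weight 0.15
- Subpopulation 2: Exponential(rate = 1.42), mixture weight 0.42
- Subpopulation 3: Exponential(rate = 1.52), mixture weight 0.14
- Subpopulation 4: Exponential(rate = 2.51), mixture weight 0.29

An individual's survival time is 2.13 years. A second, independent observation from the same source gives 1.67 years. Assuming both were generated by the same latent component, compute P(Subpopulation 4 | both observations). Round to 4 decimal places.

0.0130

P(component k | x) = w_k·f_k(x) / marginal(x), where marginal(x) = Σ_j w_j·f_j(x).
Since both observations come from the same component, the likelihood for component k is f_k(x₁)·f_k(x₂).
  f_1 = [0.39·e^(−0.39·2.13) = 0.39·e^(−0.8307) = 0.16994] × [0.203333] = 0.0345545
  f_2 = [1.42·e^(−1.42·2.13) = 1.42·e^(−3.0246) = 0.0689797] × [0.132557] = 0.00914374
  f_3 = [1.52·e^(−1.52·2.13) = 1.52·e^(−3.2376) = 0.0596722] × [0.120069] = 0.00716477
  f_4 = [2.51·e^(−2.51·2.13) = 2.51·e^(−5.3463) = 0.011962] × [0.0379526] = 0.00045399
Prior × likelihood for each component:
  w_1·f_1 = 0.15 × 0.0345545 = 0.00518318
  w_2·f_2 = 0.42 × 0.00914374 = 0.00384037
  w_3·f_3 = 0.14 × 0.00716477 = 0.00100307
  w_4·f_4 = 0.29 × 0.00045399 = 0.000131657
Normaliser: 0.00518318 + 0.00384037 + 0.00100307 + 0.000131657 = 0.0101583
P(Subpopulation 4 | x₁, x₂) = 0.000131657 / 0.0101583 ≈ 0.0130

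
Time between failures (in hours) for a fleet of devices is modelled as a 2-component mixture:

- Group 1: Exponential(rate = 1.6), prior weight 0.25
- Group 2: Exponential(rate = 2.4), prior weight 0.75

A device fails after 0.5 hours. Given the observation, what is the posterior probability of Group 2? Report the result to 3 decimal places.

0.751

Posterior ∝ prior × likelihood, so P(k | x) ∝ w_k f_k(x); normalise over all components.
Evaluate each component's likelihood at the observed value:
  L_1 = 1.6·e^(−1.6·0.5) = 1.6·e^(−0.8000) = 0.718926
  L_2 = 2.4·e^(−2.4·0.5) = 2.4·e^(−1.2000) = 0.722866
Multiply by the mixture weights:
  w_1·L_1 = 0.25 × 0.718926 = 0.179732
  w_2·L_2 = 0.75 × 0.722866 = 0.54215
Marginal: 0.179732 + 0.54215 = 0.721881
P(Group 2 | data) ≈ 0.751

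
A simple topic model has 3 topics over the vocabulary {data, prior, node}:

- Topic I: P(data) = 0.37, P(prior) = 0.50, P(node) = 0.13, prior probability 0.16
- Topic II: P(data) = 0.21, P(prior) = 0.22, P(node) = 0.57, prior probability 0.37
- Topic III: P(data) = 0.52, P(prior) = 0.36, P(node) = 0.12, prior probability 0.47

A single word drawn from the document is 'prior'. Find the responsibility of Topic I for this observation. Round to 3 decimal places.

0.242

The responsibility of component k is P(Z=k) f_k(x) divided by Σ_j P(Z=j) f_j(x).
Categorical probabilities:
  L_I = 0.5
  L_II = 0.22
  L_III = 0.36
Prior × likelihood for each component:
  P(Z=I)·L_I = 0.16 × 0.5 = 0.08
  P(Z=II)·L_II = 0.37 × 0.22 = 0.0814
  P(Z=III)·L_III = 0.47 × 0.36 = 0.1692
Sum: 0.08 + 0.0814 + 0.1692 = 0.3306
P(Topic I | data) ≈ 0.242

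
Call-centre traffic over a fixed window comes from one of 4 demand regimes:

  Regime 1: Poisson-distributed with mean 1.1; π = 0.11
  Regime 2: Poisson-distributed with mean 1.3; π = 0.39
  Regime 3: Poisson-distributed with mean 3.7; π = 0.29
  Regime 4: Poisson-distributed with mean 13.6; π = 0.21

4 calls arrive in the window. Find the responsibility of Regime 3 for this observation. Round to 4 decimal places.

0.7859

Posterior ∝ prior × likelihood, so P(k | x) ∝ π_k f_k(x); normalise over all components.
Component likelihoods at x = 4 calls:
  p_1 = e^(−1.1)·1.1^4/4! = 0.0203065
  p_2 = e^(−1.3)·1.3^4/4! = 0.0324324
  p_3 = e^(−3.7)·3.7^4/4! = 0.193066
  p_4 = e^(−13.6)·13.6^4/4! = 0.00176823
Prior × likelihood for each component:
  π_1·p_1 = 0.11 × 0.0203065 = 0.00223372
  π_2·p_2 = 0.39 × 0.0324324 = 0.0126486
  π_3·p_3 = 0.29 × 0.193066 = 0.0559892
  π_4·p_4 = 0.21 × 0.00176823 = 0.000371329
Marginal: 0.00223372 + 0.0126486 + 0.0559892 + 0.000371329 = 0.0712429
P(Regime 3 | the observation) ≈ 0.7859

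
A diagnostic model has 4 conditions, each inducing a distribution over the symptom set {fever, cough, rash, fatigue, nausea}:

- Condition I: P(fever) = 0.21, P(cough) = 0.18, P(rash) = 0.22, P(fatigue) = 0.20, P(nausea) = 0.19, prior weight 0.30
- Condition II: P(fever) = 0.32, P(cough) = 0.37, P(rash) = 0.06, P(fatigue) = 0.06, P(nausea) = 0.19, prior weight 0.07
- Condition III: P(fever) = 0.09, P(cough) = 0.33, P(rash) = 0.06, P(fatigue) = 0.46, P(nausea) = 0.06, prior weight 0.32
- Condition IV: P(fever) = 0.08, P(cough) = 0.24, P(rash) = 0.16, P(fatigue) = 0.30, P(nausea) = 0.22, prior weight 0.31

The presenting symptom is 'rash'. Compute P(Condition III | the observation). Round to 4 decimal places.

Posterior ∝ prior × likelihood, so P(k | x) ∝ P(Z=k) f_k(x); normalise over all components.
Evaluate each component's likelihood at the observed value:
  f_I = 0.22
  f_II = 0.06
  f_III = 0.06
  f_IV = 0.16
Unnormalised posteriors:
  P(Z=I)·f_I = 0.30 × 0.22 = 0.066
  P(Z=II)·f_II = 0.07 × 0.06 = 0.0042
  P(Z=III)·f_III = 0.32 × 0.06 = 0.0192
  P(Z=IV)·f_IV = 0.31 × 0.16 = 0.0496
Marginal: 0.066 + 0.0042 + 0.0192 + 0.0496 = 0.139
P(Condition III | the observation) = 0.0192 / 0.139 ≈ 0.1381

0.1381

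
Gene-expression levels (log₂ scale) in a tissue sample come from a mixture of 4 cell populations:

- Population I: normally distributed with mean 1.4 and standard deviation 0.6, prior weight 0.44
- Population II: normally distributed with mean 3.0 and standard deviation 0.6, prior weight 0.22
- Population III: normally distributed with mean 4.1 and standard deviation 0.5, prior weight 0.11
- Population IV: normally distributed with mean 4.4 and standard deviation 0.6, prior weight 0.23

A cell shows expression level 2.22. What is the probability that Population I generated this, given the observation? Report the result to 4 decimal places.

0.6456

By Bayes' theorem, P(k | x) = P(Z=k) f_k(x) / Σ_j P(Z=j) f_j(x).
Component likelihoods at x = 2.22:
  p_I = (1/(0.6·√(2π)))·exp(−(2.22−1.4)²/(2·0.6²)) = 0.664904·exp(-0.93389) = 0.261322
  p_II = (1/(0.6·√(2π)))·exp(−(2.22−3.0)²/(2·0.6²)) = 0.664904·exp(-0.84500) = 0.285614
  p_III = (1/(0.5·√(2π)))·exp(−(2.22−4.1)²/(2·0.5²)) = 0.797885·exp(-7.06880) = 0.000679202
  p_IV = (1/(0.6·√(2π)))·exp(−(2.22−4.4)²/(2·0.6²)) = 0.664904·exp(-6.60056) = 0.000904012
Unnormalised posteriors:
  P(Z=I)·p_I = 0.44 × 0.261322 = 0.114982
  P(Z=II)·p_II = 0.22 × 0.285614 = 0.0628352
  P(Z=III)·p_III = 0.11 × 0.000679202 = 7.47123e-05
  P(Z=IV)·p_IV = 0.23 × 0.000904012 = 0.000207923
Normaliser: 0.114982 + 0.0628352 + 7.47123e-05 + 0.000207923 = 0.178099
P(Population I | the observation) ≈ 0.6456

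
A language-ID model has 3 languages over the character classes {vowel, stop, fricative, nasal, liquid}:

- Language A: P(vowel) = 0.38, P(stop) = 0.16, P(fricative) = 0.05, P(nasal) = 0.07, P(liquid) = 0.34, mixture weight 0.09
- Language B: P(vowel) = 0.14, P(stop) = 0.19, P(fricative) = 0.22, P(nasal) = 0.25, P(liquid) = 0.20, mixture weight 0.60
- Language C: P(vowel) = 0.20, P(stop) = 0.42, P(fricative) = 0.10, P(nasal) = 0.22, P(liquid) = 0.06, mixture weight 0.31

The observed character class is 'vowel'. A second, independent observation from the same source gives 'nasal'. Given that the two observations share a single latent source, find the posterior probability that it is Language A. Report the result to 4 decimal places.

P(component k | x) = π_k·f_k(x) / marginal(x), where marginal(x) = Σ_j π_j·f_j(x).
Since both observations come from the same component, the likelihood for component k is f_k(x₁)·f_k(x₂).
  L_A = [P(vowel | comp) = 0.38] × [0.07] = 0.0266
  L_B = [P(vowel | comp) = 0.14] × [0.25] = 0.035
  L_C = [P(vowel | comp) = 0.20] × [0.22] = 0.044
Multiply by the mixture weights:
  π_A·L_A = 0.09 × 0.0266 = 0.002394
  π_B·L_B = 0.60 × 0.035 = 0.021
  π_C·L_C = 0.31 × 0.044 = 0.01364
Marginal: 0.002394 + 0.021 + 0.01364 = 0.037034
Responsibility of Language A: 0.002394 / 0.037034 ≈ 0.0646

0.0646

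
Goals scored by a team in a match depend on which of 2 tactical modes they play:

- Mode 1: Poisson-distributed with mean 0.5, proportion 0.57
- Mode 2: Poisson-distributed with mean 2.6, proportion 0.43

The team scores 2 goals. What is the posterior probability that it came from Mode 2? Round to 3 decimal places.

0.714

Apply Bayes' rule: the posterior for each component is proportional to its prior times its likelihood at x.
Poisson probabilities:
  f_1 = 0.0758163
  f_2 = 0.251045
Prior × likelihood for each component:
  π_1·f_1 = 0.57 × 0.0758163 = 0.0432153
  π_2·f_2 = 0.43 × 0.251045 = 0.107949
Denominator: 0.0432153 + 0.107949 = 0.151165
So the posterior for Mode 2 is 0.107949 / 0.151165 ≈ 0.714.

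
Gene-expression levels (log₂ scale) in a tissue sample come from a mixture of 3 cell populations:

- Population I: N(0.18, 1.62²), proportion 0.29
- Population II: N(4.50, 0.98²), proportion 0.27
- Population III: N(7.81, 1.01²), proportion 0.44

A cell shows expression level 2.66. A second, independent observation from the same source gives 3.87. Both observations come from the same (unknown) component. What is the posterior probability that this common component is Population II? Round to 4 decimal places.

0.9388

Posterior ∝ prior × likelihood, so P(k | x) ∝ w_k f_k(x); normalise over all components.
Since both observations come from the same component, the likelihood for component k is f_k(x₁)·f_k(x₂).
  L_I = [(1/(1.62·√(2π)))·exp(−(2.66−0.18)²/(2·1.62²)) = 0.246261·exp(-1.17177) = 0.0762958] × [0.0183982] = 0.00140371
  L_II = [(1/(0.98·√(2π)))·exp(−(2.66−4.50)²/(2·0.98²)) = 0.407084·exp(-1.76260) = 0.0698549] × [0.331089] = 0.0231282
  L_III = [(1/(1.01·√(2π)))·exp(−(2.66−7.81)²/(2·1.01²)) = 0.394992·exp(-12.99995) = 8.92857e-07] × [0.00019593] = 1.74938e-10
Multiply by the mixture weights:
  w_I·L_I = 0.29 × 0.00140371 = 0.000407075
  w_II·L_II = 0.27 × 0.0231282 = 0.00624461
  w_III·L_III = 0.44 × 1.74938e-10 = 7.69726e-11
Denominator: 0.000407075 + 0.00624461 + 7.69726e-11 = 0.00665169
P(Population II | x₁, x₂) ≈ 0.9388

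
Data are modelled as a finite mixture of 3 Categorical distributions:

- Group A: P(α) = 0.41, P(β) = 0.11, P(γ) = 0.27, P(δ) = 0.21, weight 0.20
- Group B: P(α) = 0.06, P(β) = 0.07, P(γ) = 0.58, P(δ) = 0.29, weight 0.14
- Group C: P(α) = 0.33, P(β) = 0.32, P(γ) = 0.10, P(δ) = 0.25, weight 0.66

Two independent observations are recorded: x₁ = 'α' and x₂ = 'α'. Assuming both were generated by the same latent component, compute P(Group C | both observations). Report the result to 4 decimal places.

Apply Bayes' rule: the posterior for each component is proportional to its prior times its likelihood at x.
Since both observations come from the same component, the likelihood for component k is f_k(x₁)·f_k(x₂).
  f_A = [P(α | comp) = 0.41] × [0.41] = 0.1681
  f_B = [P(α | comp) = 0.06] × [0.06] = 0.0036
  f_C = [P(α | comp) = 0.33] × [0.33] = 0.1089
Prior × likelihood for each component:
  w_A·f_A = 0.20 × 0.1681 = 0.03362
  w_B·f_B = 0.14 × 0.0036 = 0.000504
  w_C·f_C = 0.66 × 0.1089 = 0.071874
Marginal: 0.03362 + 0.000504 + 0.071874 = 0.105998
Responsibility of Group C: 0.071874 / 0.105998 ≈ 0.6781

0.6781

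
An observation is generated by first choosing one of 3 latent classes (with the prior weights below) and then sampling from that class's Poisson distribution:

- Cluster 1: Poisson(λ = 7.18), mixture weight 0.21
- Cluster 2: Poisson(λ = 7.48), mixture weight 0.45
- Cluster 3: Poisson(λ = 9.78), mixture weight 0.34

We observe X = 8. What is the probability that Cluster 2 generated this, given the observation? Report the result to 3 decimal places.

By Bayes' theorem, P(k | x) = π_k f_k(x) / Σ_j π_j f_j(x).
Evaluate each component's likelihood at the observed value:
  f_1 = 0.133426
  f_2 = 0.137142
  f_3 = 0.117433
Unnormalised posteriors:
  π_1·f_1 = 0.21 × 0.133426 = 0.0280195
  π_2·f_2 = 0.45 × 0.137142 = 0.0617138
  π_3·f_3 = 0.34 × 0.117433 = 0.0399272
Evidence: 0.0280195 + 0.0617138 + 0.0399272 = 0.12966
Responsibility of Cluster 2: 0.0617138 / 0.12966 ≈ 0.476

0.476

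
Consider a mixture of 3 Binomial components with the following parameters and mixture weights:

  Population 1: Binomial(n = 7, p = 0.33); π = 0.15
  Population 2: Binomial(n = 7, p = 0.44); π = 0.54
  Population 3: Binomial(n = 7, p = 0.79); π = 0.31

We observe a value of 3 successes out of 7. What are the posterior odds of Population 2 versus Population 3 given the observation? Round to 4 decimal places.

Only the two components matter; the odds are (π_i f_i(x)) / (π_j f_j(x)).
Binomial probabilities:
  f_1 = C(7,3)·0.33^3·0.67^4 = 35·0.035937·0.201511 = 0.25346
  f_2 = C(7,3)·0.44^3·0.56^4 = 35·0.085184·0.098345 = 0.29321
  f_3 = C(7,3)·0.79^3·0.21^4 = 35·0.493039·0.00194481 = 0.0335604
Odds = (0.54/0.31) × (0.29321/0.0335604) = 1.74194 × 8.73679 ≈ 15.2189

15.2189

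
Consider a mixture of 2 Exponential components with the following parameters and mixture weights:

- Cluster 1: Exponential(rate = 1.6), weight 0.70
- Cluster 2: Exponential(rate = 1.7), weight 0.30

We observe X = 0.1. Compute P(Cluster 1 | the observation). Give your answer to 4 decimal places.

0.6893

Posterior ∝ prior × likelihood, so P(k | x) ∝ P(Z=k) f_k(x); normalise over all components.
Component likelihoods at x = 0.1:
  f_1 = 1.6·e^(−1.6·0.1) = 1.6·e^(−0.1600) = 1.36343
  f_2 = 1.7·e^(−1.7·0.1) = 1.7·e^(−0.1700) = 1.43423
Unnormalised posteriors:
  P(Z=1)·f_1 = 0.70 × 1.36343 = 0.954401
  P(Z=2)·f_2 = 0.30 × 1.43423 = 0.430269
Normaliser: 0.954401 + 0.430269 = 1.38467
So the posterior for Cluster 1 is 0.954401 / 1.38467 ≈ 0.6893.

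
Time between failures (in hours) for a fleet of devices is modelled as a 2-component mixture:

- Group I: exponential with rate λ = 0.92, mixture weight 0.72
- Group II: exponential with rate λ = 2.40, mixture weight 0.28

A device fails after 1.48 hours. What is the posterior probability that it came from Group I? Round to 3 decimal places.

0.898

The responsibility of component k is P(Z=k) f_k(x) divided by Σ_j P(Z=j) f_j(x).
Evaluate each component's likelihood at the observed value:
  f_I = 0.92·e^(−0.92·1.48) = 0.92·e^(−1.3616) = 0.23575
  f_II = 2.40·e^(−2.40·1.48) = 2.40·e^(−3.5520) = 0.0688014
Multiply by the mixture weights:
  P(Z=I)·f_I = 0.72 × 0.23575 = 0.16974
  P(Z=II)·f_II = 0.28 × 0.0688014 = 0.0192644
Sum: 0.16974 + 0.0192644 = 0.189005
P(Group I | the observation) = 0.16974 / 0.189005 ≈ 0.898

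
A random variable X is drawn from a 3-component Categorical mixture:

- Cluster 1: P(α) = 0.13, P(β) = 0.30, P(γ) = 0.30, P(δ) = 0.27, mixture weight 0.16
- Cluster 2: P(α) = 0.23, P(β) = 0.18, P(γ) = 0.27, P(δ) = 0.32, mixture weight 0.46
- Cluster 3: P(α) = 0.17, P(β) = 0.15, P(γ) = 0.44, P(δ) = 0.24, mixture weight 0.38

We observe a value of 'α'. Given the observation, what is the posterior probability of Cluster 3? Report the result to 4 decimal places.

By Bayes' theorem, P(k | x) = π_k f_k(x) / Σ_j π_j f_j(x).
Categorical probabilities:
  p_1 = P(α | comp) = 0.13
  p_2 = P(α | comp) = 0.23
  p_3 = P(α | comp) = 0.17
Unnormalised posteriors:
  π_1·p_1 = 0.16 × 0.13 = 0.0208
  π_2·p_2 = 0.46 × 0.23 = 0.1058
  π_3·p_3 = 0.38 × 0.17 = 0.0646
Evidence: 0.0208 + 0.1058 + 0.0646 = 0.1912
So the posterior for Cluster 3 is 0.0646 / 0.1912 ≈ 0.3379.

0.3379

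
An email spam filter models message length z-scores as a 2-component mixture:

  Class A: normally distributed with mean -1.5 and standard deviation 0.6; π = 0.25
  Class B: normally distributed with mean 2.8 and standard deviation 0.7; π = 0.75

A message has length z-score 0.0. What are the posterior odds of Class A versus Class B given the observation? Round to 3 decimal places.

Since P(k|x) ∝ w_k f_k(x), the posterior odds are w_i f_i(x) / (w_j f_j(x)).
Evaluate each component's likelihood at the observed value:
  p_A = 0.0292138
  p_B = 0.000191186
0.00730346 / 0.00014339 ≈ 50.934

50.934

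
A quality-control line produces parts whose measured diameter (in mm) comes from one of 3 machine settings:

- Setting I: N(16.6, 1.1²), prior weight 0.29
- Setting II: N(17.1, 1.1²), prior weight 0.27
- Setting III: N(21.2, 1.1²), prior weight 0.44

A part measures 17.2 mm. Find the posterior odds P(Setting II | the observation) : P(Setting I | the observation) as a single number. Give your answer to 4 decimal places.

1.0759

Since P(k|x) ∝ π_k f_k(x), the posterior odds are π_i f_i(x) / (π_j f_j(x)).
Component likelihoods at x = 17.2 mm:
  L_I = (1/(1.1·√(2π)))·exp(−(17.2−16.6)²/(2·1.1²)) = 0.362675·exp(-0.14876) = 0.312544
  L_II = (1/(1.1·√(2π)))·exp(−(17.2−17.1)²/(2·1.1²)) = 0.362675·exp(-0.00413) = 0.361179
  L_III = (1/(1.1·√(2π)))·exp(−(17.2−21.2)²/(2·1.1²)) = 0.362675·exp(-6.61157) = 0.000487696
Odds = (0.27/0.29) × (0.361179/0.312544) = 0.931034 × 1.15561 ≈ 1.0759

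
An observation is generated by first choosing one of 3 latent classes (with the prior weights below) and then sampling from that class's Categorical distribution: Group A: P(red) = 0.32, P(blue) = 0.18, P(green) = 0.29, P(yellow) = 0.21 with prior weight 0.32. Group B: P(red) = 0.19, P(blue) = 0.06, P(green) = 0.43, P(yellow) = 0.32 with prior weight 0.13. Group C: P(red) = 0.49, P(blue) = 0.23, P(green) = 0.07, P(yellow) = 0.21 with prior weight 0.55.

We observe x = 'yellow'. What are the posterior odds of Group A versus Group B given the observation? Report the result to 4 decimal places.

Only the two components matter; the odds are (w_i f_i(x)) / (w_j f_j(x)).
Categorical probabilities:
  p_A = P(yellow | comp) = 0.21
  p_B = P(yellow | comp) = 0.32
  p_C = P(yellow | comp) = 0.21
Odds = (0.32/0.13) × (0.21/0.32) = 2.46154 × 0.65625 ≈ 1.6154

1.6154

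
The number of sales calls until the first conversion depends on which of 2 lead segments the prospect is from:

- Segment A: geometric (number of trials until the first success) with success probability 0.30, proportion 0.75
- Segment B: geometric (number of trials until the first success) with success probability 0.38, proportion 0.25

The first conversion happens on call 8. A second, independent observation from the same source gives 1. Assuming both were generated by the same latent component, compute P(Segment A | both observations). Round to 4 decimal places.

Apply Bayes' rule: the posterior for each component is proportional to its prior times its likelihood at x.
Since both observations come from the same component, the likelihood for component k is f_k(x₁)·f_k(x₂).
  L_A = [0.30·(1−0.30)^7 = 0.30·0.0823543 = 0.0247063] × [0.3] = 0.00741189
  L_B = [0.38·(1−0.38)^7 = 0.38·0.0352161 = 0.0133821] × [0.38] = 0.00508521
Unnormalised posteriors:
  π_A·L_A = 0.75 × 0.00741189 = 0.00555892
  π_B·L_B = 0.25 × 0.00508521 = 0.0012713
Marginal: 0.00555892 + 0.0012713 = 0.00683022
P(Segment A | x) ≈ 0.8139

0.8139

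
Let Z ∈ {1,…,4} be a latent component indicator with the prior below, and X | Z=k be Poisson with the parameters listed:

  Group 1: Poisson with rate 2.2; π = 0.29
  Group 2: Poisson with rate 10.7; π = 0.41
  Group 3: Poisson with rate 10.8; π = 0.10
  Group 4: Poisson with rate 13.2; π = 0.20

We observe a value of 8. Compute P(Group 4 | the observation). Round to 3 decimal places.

The responsibility of component k is P(Z=k) f_k(x) divided by Σ_j P(Z=j) f_j(x).
Evaluate each component's likelihood at the observed value:
  p_1 = e^(−2.2)·2.2^8/8! = 0.00150804
  p_2 = e^(−10.7)·10.7^8/8! = 0.0960724
  p_3 = e^(−10.8)·10.8^8/8! = 0.093646
  p_4 = e^(−13.2)·13.2^8/8! = 0.0423042
Multiply by the mixture weights:
  P(Z=1)·p_1 = 0.29 × 0.00150804 = 0.000437332
  P(Z=2)·p_2 = 0.41 × 0.0960724 = 0.0393897
  P(Z=3)·p_3 = 0.10 × 0.093646 = 0.0093646
  P(Z=4)·p_4 = 0.20 × 0.0423042 = 0.00846085
Denominator: 0.000437332 + 0.0393897 + 0.0093646 + 0.00846085 = 0.0576525
Responsibility of Group 4: 0.00846085 / 0.0576525 ≈ 0.147

0.147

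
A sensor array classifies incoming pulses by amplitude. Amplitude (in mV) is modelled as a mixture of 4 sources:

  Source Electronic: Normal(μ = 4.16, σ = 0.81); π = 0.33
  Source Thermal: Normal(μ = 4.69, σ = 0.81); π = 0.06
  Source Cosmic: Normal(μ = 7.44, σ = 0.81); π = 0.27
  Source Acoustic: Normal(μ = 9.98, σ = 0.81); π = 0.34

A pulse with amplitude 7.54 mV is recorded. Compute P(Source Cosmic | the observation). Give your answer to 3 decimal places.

Posterior ∝ prior × likelihood, so P(k | x) ∝ w_k f_k(x); normalise over all components.
Evaluate each component's likelihood at the observed value:
  f_Electronic = (1/(0.81·√(2π)))·exp(−(7.54−4.16)²/(2·0.81²)) = 0.492521·exp(-8.70629) = 8.15322e-05
  f_Thermal = (1/(0.81·√(2π)))·exp(−(7.54−4.69)²/(2·0.81²)) = 0.492521·exp(-6.18999) = 0.0010096
  f_Cosmic = (1/(0.81·√(2π)))·exp(−(7.54−7.44)²/(2·0.81²)) = 0.492521·exp(-0.00762) = 0.488782
  f_Acoustic = (1/(0.81·√(2π)))·exp(−(7.54−9.98)²/(2·0.81²)) = 0.492521·exp(-4.53711) = 0.00527208
Unnormalised posteriors:
  w_Electronic·f_Electronic = 0.33 × 8.15322e-05 = 2.69056e-05
  w_Thermal·f_Thermal = 0.06 × 0.0010096 = 6.05758e-05
  w_Cosmic·f_Cosmic = 0.27 × 0.488782 = 0.131971
  w_Acoustic·f_Acoustic = 0.34 × 0.00527208 = 0.00179251
Sum: 2.69056e-05 + 6.05758e-05 + 0.131971 + 0.00179251 = 0.133851
Responsibility of Source Cosmic: 0.131971 / 0.133851 ≈ 0.986

0.986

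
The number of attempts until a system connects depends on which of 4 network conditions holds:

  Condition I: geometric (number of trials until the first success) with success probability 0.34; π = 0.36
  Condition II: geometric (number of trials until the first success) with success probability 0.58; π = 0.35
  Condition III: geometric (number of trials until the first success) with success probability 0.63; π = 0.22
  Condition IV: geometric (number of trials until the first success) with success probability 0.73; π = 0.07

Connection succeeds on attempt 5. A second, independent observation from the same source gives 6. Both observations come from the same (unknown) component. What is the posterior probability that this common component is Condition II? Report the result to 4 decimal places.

0.0457

Apply Bayes' rule: the posterior for each component is proportional to its prior times its likelihood at x.
Since both observations come from the same component, the likelihood for component k is f_k(x₁)·f_k(x₂).
  p_I = [0.34·(1−0.34)^4 = 0.34·0.189747 = 0.0645141] × [0.0425793] = 0.00274697
  p_II = [0.58·(1−0.58)^4 = 0.58·0.031117 = 0.0180478] × [0.00758009] = 0.000136804
  p_III = [0.63·(1−0.63)^4 = 0.63·0.0187416 = 0.0118072] × [0.00436867] = 5.15818e-05
  p_IV = [0.73·(1−0.73)^4 = 0.73·0.00531441 = 0.00387952] × [0.00104747] = 4.06368e-06
Multiply by the mixture weights:
  P(Z=I)·p_I = 0.36 × 0.00274697 = 0.000988908
  P(Z=II)·p_II = 0.35 × 0.000136804 = 4.78815e-05
  P(Z=III)·p_III = 0.22 × 5.15818e-05 = 1.1348e-05
  P(Z=IV)·p_IV = 0.07 × 4.06368e-06 = 2.84458e-07
Sum: 0.000988908 + 4.78815e-05 + 1.1348e-05 + 2.84458e-07 = 0.00104842
P(Condition II | x₁, x₂) ≈ 0.0457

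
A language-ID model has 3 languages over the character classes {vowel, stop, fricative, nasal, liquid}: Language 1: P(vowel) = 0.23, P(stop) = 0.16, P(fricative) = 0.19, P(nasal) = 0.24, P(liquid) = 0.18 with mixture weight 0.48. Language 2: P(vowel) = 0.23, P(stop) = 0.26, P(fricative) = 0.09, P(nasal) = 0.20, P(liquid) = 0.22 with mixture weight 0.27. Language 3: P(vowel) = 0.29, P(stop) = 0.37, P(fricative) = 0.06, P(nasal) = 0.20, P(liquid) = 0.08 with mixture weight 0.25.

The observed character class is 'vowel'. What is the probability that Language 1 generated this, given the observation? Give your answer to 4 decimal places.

0.4506

Apply Bayes' rule: the posterior for each component is proportional to its prior times its likelihood at x.
Categorical probabilities:
  f_1 = P(vowel | comp) = 0.23
  f_2 = P(vowel | comp) = 0.23
  f_3 = P(vowel | comp) = 0.29
Weight by the priors:
  π_1·f_1 = 0.48 × 0.23 = 0.1104
  π_2·f_2 = 0.27 × 0.23 = 0.0621
  π_3·f_3 = 0.25 × 0.29 = 0.0725
Normaliser: 0.1104 + 0.0621 + 0.0725 = 0.245
P(Language 1 | data) = 0.1104 / 0.245 ≈ 0.4506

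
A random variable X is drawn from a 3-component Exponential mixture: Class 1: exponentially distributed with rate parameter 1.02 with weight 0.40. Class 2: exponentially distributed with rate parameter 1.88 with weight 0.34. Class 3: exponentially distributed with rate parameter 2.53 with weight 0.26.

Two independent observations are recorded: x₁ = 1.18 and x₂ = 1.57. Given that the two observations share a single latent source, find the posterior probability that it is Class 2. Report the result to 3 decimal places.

The responsibility of component k is P(Z=k) f_k(x) divided by Σ_j P(Z=j) f_j(x).
Since both observations come from the same component, the likelihood for component k is f_k(x₁)·f_k(x₂).
  f_1 = [1.02·e^(−1.02·1.18) = 1.02·e^(−1.2036) = 0.306114] × [0.205646] = 0.0629512
  f_2 = [1.88·e^(−1.88·1.18) = 1.88·e^(−2.2184) = 0.204512] × [0.0982413] = 0.0200915
  f_3 = [2.53·e^(−2.53·1.18) = 2.53·e^(−2.9854) = 0.127814] × [0.0476496] = 0.00609028
Multiply by the mixture weights:
  P(Z=1)·f_1 = 0.40 × 0.0629512 = 0.0251805
  P(Z=2)·f_2 = 0.34 × 0.0200915 = 0.00683112
  P(Z=3)·f_3 = 0.26 × 0.00609028 = 0.00158347
Sum: 0.0251805 + 0.00683112 + 0.00158347 = 0.0335951
So the posterior for Class 2 is 0.00683112 / 0.0335951 ≈ 0.203.

0.203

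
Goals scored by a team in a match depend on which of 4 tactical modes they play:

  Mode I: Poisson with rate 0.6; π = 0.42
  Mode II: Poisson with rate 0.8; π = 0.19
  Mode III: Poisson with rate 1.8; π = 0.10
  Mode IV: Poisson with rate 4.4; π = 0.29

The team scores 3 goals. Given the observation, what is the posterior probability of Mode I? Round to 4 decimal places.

P(component k | x) = P(Z=k)·f_k(x) / marginal(x), where marginal(x) = Σ_j P(Z=j)·f_j(x).
Evaluate each component's likelihood at the observed value:
  L_I = e^(−0.6)·0.6^3/3! = 0.0197572
  L_II = e^(−0.8)·0.8^3/3! = 0.0383427
  L_III = e^(−1.8)·1.8^3/3! = 0.160671
  L_IV = e^(−4.4)·4.4^3/3! = 0.174305
Unnormalised posteriors:
  P(Z=I)·L_I = 0.42 × 0.0197572 = 0.00829803
  P(Z=II)·L_II = 0.19 × 0.0383427 = 0.00728512
  P(Z=III)·L_III = 0.10 × 0.160671 = 0.0160671
  P(Z=IV)·L_IV = 0.29 × 0.174305 = 0.0505486
Evidence: 0.00829803 + 0.00728512 + 0.0160671 + 0.0505486 = 0.0821988
P(Mode I | x) = 0.00829803 / 0.0821988 ≈ 0.1010

0.1010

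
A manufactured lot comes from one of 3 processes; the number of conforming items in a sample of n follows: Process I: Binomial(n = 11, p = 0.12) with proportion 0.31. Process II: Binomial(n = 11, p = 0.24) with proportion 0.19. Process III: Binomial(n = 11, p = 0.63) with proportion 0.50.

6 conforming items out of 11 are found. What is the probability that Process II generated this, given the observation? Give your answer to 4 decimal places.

P(component k | x) = π_k·f_k(x) / marginal(x), where marginal(x) = Σ_j π_j·f_j(x).
Binomial probabilities:
  p_I = C(11,6)·0.12^6·0.88^5 = 462·2.98598e-06·0.527732 = 0.000728019
  p_II = C(11,6)·0.24^6·0.76^5 = 462·0.000191103·0.253553 = 0.022386
  p_III = C(11,6)·0.63^6·0.37^5 = 462·0.0625235·0.0069344 = 0.200306
Prior × likelihood for each component:
  π_I·p_I = 0.31 × 0.000728019 = 0.000225686
  π_II·p_II = 0.19 × 0.022386 = 0.00425335
  π_III·p_III = 0.50 × 0.200306 = 0.100153
Marginal: 0.000225686 + 0.00425335 + 0.100153 = 0.104632
Responsibility of Process II: 0.00425335 / 0.104632 ≈ 0.0407

0.0407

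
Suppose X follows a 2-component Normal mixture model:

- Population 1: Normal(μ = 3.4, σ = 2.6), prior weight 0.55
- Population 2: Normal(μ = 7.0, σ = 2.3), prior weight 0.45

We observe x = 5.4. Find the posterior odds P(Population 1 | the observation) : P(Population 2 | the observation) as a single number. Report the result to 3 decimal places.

1.024

The posterior odds equal the prior odds times the likelihood ratio: (π_i/π_j)·(f_i(x)/f_j(x)).
Component likelihoods at x = 5.4:
  f_1 = (1/(2.6·√(2π)))·exp(−(5.4−3.4)²/(2·2.6²)) = 0.153439·exp(-0.29586) = 0.114142
  f_2 = (1/(2.3·√(2π)))·exp(−(5.4−7.0)²/(2·2.3²)) = 0.173453·exp(-0.24197) = 0.136175
Posterior odds = (π_1·f_1) / (π_2·f_2) = (0.55·0.114142) / (0.45·0.136175) = 0.0627784 / 0.0612788 ≈ 1.024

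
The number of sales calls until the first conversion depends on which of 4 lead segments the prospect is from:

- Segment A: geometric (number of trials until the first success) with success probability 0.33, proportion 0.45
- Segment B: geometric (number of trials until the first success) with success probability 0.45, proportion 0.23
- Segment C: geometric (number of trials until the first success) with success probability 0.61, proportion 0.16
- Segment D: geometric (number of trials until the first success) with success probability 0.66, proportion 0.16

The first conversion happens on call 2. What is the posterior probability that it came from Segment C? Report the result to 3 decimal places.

P(component k | x) = π_k·f_k(x) / marginal(x), where marginal(x) = Σ_j π_j·f_j(x).
Evaluate each component's likelihood at the observed value:
  p_A = 0.2211
  p_B = 0.2475
  p_C = 0.2379
  p_D = 0.2244
Unnormalised posteriors:
  π_A·p_A = 0.45 × 0.2211 = 0.099495
  π_B·p_B = 0.23 × 0.2475 = 0.056925
  π_C·p_C = 0.16 × 0.2379 = 0.038064
  π_D·p_D = 0.16 × 0.2244 = 0.035904
Denominator: 0.099495 + 0.056925 + 0.038064 + 0.035904 = 0.230388
P(Segment C | the observation) = 0.038064 / 0.230388 ≈ 0.165

0.165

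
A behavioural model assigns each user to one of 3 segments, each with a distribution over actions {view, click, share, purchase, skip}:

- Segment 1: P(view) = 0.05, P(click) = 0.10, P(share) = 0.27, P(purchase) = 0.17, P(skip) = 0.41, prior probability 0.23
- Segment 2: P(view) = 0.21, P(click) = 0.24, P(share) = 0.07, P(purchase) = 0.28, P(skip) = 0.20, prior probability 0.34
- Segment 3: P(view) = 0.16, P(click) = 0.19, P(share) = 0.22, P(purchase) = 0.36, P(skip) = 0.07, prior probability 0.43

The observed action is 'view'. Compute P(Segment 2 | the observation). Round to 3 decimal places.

0.471

P(component k | x) = w_k·f_k(x) / marginal(x), where marginal(x) = Σ_j w_j·f_j(x).
Component likelihoods at x = 'view':
  f_1 = P(view | comp) = 0.05
  f_2 = P(view | comp) = 0.21
  f_3 = P(view | comp) = 0.16
Multiply by the mixture weights:
  w_1·f_1 = 0.23 × 0.05 = 0.0115
  w_2·f_2 = 0.34 × 0.21 = 0.0714
  w_3·f_3 = 0.43 × 0.16 = 0.0688
Normaliser: 0.0115 + 0.0714 + 0.0688 = 0.1517
Responsibility of Segment 2: 0.0714 / 0.1517 ≈ 0.471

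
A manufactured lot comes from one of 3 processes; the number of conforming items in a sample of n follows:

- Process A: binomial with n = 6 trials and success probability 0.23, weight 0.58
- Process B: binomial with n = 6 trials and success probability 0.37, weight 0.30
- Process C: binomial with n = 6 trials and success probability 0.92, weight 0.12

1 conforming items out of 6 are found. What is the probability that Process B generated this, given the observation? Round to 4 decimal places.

0.2338

Posterior ∝ prior × likelihood, so P(k | x) ∝ P(Z=k) f_k(x); normalise over all components.
Component likelihoods at x = 1 conforming items out of 6:
  p_A = 0.373536
  p_B = 0.220321
  p_C = 1.80879e-05
Unnormalised posteriors:
  P(Z=A)·p_A = 0.58 × 0.373536 = 0.216651
  P(Z=B)·p_B = 0.30 × 0.220321 = 0.0660963
  P(Z=C)·p_C = 0.12 × 1.80879e-05 = 2.17055e-06
Normaliser: 0.216651 + 0.0660963 + 2.17055e-06 = 0.282749
P(Process B | data) ≈ 0.2338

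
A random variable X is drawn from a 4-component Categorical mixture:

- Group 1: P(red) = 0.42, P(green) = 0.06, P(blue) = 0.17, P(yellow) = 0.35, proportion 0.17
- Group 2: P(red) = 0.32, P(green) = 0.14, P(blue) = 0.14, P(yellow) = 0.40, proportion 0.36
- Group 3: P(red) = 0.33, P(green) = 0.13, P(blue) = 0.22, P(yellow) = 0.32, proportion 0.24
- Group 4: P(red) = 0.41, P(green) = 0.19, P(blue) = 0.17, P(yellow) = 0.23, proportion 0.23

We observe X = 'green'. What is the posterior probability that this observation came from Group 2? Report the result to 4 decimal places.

0.3720

Apply Bayes' rule: the posterior for each component is proportional to its prior times its likelihood at x.
Evaluate each component's likelihood at the observed value:
  L_1 = P(green | comp) = 0.06
  L_2 = P(green | comp) = 0.14
  L_3 = P(green | comp) = 0.13
  L_4 = P(green | comp) = 0.19
Multiply by the mixture weights:
  π_1·L_1 = 0.17 × 0.06 = 0.0102
  π_2·L_2 = 0.36 × 0.14 = 0.0504
  π_3·L_3 = 0.24 × 0.13 = 0.0312
  π_4·L_4 = 0.23 × 0.19 = 0.0437
Normaliser: 0.0102 + 0.0504 + 0.0312 + 0.0437 = 0.1355
P(Group 2 | the observation) ≈ 0.3720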